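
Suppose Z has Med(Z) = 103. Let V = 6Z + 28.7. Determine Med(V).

Med(V) = 646.7

A linear map preserves order up to sign, so Med(V) = a·Med(Z) + b = 6·103 + 28.7 = 646.7.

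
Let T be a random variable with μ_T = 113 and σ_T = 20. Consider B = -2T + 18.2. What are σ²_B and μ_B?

σ²_B = 1600, μ_B = -207.8

B = -2T + 18.2 is linear with a = -2, b = 18.2.
σ²_T = 20² = 400.
σ²_B = a²·σ²_T = (-2)²·400 = 1600 (the additive constant 18.2 does not affect variance).
μ_B = a·μ_T + b = (-2)·113 + 18.2 = -207.8.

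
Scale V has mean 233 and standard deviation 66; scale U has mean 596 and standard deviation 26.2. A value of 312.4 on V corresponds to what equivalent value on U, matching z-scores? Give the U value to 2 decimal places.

U = 627.52

z = (312.4 − 233)/66 ≈ 1.203.
U = 596 + z·26.2 = 596 + (312.4 − 233)·26.2/66 ≈ 627.52.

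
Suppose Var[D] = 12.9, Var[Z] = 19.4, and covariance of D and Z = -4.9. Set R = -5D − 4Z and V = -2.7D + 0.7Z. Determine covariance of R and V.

By bilinearity, covariance of R and V = ac·Var[D] + bd·Var[Z] + (ad+bc)·covariance of D and Z, with a=-5, b=-4, c=-2.7, d=0.7.
ac·Var[D] = (-5)·(-2.7)·12.9 = 174.15
bd·Var[Z] = (-4)·0.7·19.4 = -54.32
(ad+bc)·covariance of D and Z = (7.3)·(-4.9) = -35.77
covariance of R and V = 174.15 + (-54.32) + (-35.77) = 84.06.

covariance of R and V = 84.06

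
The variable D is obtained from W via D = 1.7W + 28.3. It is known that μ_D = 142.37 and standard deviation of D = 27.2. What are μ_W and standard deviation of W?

μ_W = 67.1, standard deviation of W = 16

From D = 1.7W + 28.3: μ_D = a·μ_W + b, so μ_W = (μ_D − b)/a = (142.37 − 28.3)/1.7 = 67.1.
standard deviation of D = |a|·standard deviation of W, so standard deviation of W = 27.2/|1.7| = 16.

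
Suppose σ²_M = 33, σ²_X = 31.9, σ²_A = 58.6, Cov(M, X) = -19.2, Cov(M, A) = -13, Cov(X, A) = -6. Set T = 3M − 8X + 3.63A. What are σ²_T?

σ²_T = a²·σ²_M + b²·σ²_X + c²·σ²_A + 2ab·Cov(M, X) + 2ac·Cov(M, A) + 2bc·Cov(X, A), with a = 3, b = -8, c = 3.63.
= 297 + 2041.6 + 772.16634 + 921.6 + (-283.14) + 348.48
= 4097.70634.

σ²_T = 4097.70634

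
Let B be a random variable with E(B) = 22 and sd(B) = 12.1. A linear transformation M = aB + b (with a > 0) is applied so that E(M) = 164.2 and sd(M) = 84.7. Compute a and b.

a = 7, b = 10.2

sd(M) = a·sd(B) (a > 0), so a = 84.7/12.1 = 7.
E(M) = a·E(B) + b, so b = 164.2 − 7·22 = 10.2.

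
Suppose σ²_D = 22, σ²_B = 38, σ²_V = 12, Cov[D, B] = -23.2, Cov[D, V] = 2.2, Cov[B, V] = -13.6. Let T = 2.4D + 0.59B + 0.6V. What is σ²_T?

σ²_T = a²·σ²_D + b²·σ²_B + c²·σ²_V + 2ab·Cov[D, B] + 2ac·Cov[D, V] + 2bc·Cov[B, V], with a = 2.4, b = 0.59, c = 0.6.
= 126.72 + 13.2278 + 4.32 + (-65.7024) + 6.336 + (-9.6288)
= 75.2726.

σ²_T = 75.2726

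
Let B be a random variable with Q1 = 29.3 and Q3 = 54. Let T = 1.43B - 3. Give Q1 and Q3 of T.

Q1(T) = 38.899, Q3(T) = 74.22

a = 1.43 > 0: Q1(T) = a·Q1(B)+b = 38.899, Q3(T) = a·Q3(B)+b = 74.22.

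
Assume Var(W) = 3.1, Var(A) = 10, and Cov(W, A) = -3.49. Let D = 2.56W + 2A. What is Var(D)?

Var(D) = a²·Var(W) + b²·Var(A) + 2ab·Cov(W, A) with a = 2.56, b = 2.
= 2.56²·3.1 + 2²·10 + 2·2.56·2·(-3.49)
= 20.31616 + 40 + (-35.7376) = 24.57856.

Var(D) = 24.57856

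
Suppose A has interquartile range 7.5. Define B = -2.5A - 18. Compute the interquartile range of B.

IQR(B) = 18.75

Under B = aA + b, IQR(B) = |a|·IQR(A) = |-2.5|·7.5 = 18.75 (shifts cancel; spread scales by |a|).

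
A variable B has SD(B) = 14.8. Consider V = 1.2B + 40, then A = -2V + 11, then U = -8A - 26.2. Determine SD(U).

SD(U) = 284.16

SD(V) = |1.2|·14.8 = 17.76.
SD(A) = |-2|·17.76 = 35.52.
SD(U) = |-8|·35.52 = 284.16.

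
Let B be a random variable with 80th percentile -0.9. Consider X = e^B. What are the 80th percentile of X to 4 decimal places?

e^B is increasing, so P_{80}(X) = g(P_{80}(B)) ≈ 0.4066.

80th percentile of X = 0.4066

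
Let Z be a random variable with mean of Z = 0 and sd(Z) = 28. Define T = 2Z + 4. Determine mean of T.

T = 2Z + 4 is linear with a = 2, b = 4.
mean of T = a·mean of Z + b = 2·0 + 4 = 4.

mean of T = 4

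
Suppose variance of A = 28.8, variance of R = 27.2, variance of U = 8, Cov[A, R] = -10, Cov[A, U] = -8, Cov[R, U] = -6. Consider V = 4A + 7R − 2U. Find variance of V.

variance of V = 1561.6

variance of V = a²·variance of A + b²·variance of R + c²·variance of U + 2ab·Cov[A, R] + 2ac·Cov[A, U] + 2bc·Cov[R, U], with a = 4, b = 7, c = -2.
= 460.8 + 1332.8 + 32 + (-560) + 128 + 168
= 1561.6.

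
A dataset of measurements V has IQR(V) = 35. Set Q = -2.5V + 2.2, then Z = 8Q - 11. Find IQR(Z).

IQR(Z) = 700

IQR(Q) = |-2.5|·35 = 87.5.
IQR(Z) = |8|·87.5 = 700.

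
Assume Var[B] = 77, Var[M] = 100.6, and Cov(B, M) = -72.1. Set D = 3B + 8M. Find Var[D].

Var[D] = a²·Var[B] + b²·Var[M] + 2ab·Cov(B, M) with a = 3, b = 8.
= 3²·77 + 8²·100.6 + 2·3·8·(-72.1)
= 693 + 6438.4 + (-3460.8) = 3670.6.

Var[D] = 3670.6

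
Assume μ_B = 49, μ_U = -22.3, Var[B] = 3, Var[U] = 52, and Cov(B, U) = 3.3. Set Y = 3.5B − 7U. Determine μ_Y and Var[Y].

μ_Y = 327.6, Var[Y] = 2423.05

μ_Y = 3.5·μ_B + (-7)·μ_U = 3.5·49 + (-7)·(-22.3) = 327.6.
Var[Y] = a²·Var[B] + b²·Var[U] + 2ab·Cov(B, U) with a = 3.5, b = -7.
= 3.5²·3 + (-7)²·52 + 2·3.5·(-7)·3.3
= 36.75 + 2548 + (-161.7) = 2423.05.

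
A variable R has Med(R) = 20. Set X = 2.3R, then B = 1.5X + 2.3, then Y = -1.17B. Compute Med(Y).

Med(Y) = -83.421

Med(X) = 2.3·20 = 46.
Med(B) = 1.5·46 + 2.3 = 71.3.
Med(Y) = (-1.17)·71.3 = -83.421.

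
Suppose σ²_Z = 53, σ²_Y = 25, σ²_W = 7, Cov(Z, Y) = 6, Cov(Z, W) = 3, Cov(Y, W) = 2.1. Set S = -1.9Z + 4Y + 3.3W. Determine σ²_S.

σ²_S = 594.18

σ²_S = a²·σ²_Z + b²·σ²_Y + c²·σ²_W + 2ab·Cov(Z, Y) + 2ac·Cov(Z, W) + 2bc·Cov(Y, W), with a = -1.9, b = 4, c = 3.3.
= 191.33 + 400 + 76.23 + (-91.2) + (-37.62) + 55.44
= 594.18.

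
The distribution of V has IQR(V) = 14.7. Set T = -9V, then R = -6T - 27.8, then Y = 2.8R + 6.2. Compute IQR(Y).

IQR(Y) = 2222.64

IQR(T) = |-9|·14.7 = 132.3.
IQR(R) = |-6|·132.3 = 793.8.
IQR(Y) = |2.8|·793.8 = 2222.64.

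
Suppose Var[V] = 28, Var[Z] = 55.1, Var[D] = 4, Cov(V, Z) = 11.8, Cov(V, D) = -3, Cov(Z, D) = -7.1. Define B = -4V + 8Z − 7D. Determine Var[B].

Var[B] = a²·Var[V] + b²·Var[Z] + c²·Var[D] + 2ab·Cov(V, Z) + 2ac·Cov(V, D) + 2bc·Cov(Z, D), with a = -4, b = 8, c = -7.
= 448 + 3526.4 + 196 + (-755.2) + (-168) + 795.2
= 4042.4.

Var[B] = 4042.4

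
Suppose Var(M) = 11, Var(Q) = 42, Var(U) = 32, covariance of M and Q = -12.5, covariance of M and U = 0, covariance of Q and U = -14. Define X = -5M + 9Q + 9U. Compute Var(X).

Var(X) = 5126

Var(X) = a²·Var(M) + b²·Var(Q) + c²·Var(U) + 2ab·covariance of M and Q + 2ac·covariance of M and U + 2bc·covariance of Q and U, with a = -5, b = 9, c = 9.
= 275 + 3402 + 2592 + 1125 + 0 + (-2268)
= 5126.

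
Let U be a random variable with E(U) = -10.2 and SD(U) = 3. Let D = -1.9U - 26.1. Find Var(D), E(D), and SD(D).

D = -1.9U - 26.1 is linear with a = -1.9, b = -26.1.
Var(U) = 3² = 9.
Var(D) = a²·Var(U) = (-1.9)²·9 = 32.49 (the additive constant -26.1 does not affect variance).
E(D) = a·E(U) + b = (-1.9)·(-10.2) + (-26.1) = -6.72.
SD(D) = |a|·SD(U) = |-1.9|·3 = 5.7.

Var(D) = 32.49, E(D) = -6.72, SD(D) = 5.7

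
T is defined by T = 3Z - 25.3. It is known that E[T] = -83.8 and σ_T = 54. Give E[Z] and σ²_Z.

E[Z] = -19.5, σ²_Z = 324

From T = 3Z - 25.3: E[T] = a·E[Z] + b, so E[Z] = (E[T] − b)/a = (-83.8 − (-25.3))/3 = -19.5.
σ²_T = 54² = 2916.
σ²_T = a²·σ²_Z, so σ²_Z = 2916/3² = 324.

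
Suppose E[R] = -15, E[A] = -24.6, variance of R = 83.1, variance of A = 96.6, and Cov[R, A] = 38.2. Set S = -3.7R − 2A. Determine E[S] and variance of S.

E[S] = (-3.7)·E[R] + (-2)·E[A] = (-3.7)·(-15) + (-2)·(-24.6) = 104.7.
variance of S = a²·variance of R + b²·variance of A + 2ab·Cov[R, A] with a = -3.7, b = -2.
= (-3.7)²·83.1 + (-2)²·96.6 + 2·(-3.7)·(-2)·38.2
= 1137.639 + 386.4 + 565.36 = 2089.399.

E[S] = 104.7, variance of S = 2089.399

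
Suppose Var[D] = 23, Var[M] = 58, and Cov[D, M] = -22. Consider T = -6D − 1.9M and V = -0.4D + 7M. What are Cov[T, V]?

By bilinearity, Cov[T, V] = ac·Var[D] + bd·Var[M] + (ad+bc)·Cov[D, M], with a=-6, b=-1.9, c=-0.4, d=7.
ac·Var[D] = (-6)·(-0.4)·23 = 55.2
bd·Var[M] = (-1.9)·7·58 = -771.4
(ad+bc)·Cov[D, M] = (-41.24)·(-22) = 907.28
Cov[T, V] = 55.2 + (-771.4) + 907.28 = 191.08.

Cov[T, V] = 191.08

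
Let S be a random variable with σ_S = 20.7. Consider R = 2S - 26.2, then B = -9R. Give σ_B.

σ_R = |2|·20.7 = 41.4.
σ_B = |-9|·41.4 = 372.6.

σ_B = 372.6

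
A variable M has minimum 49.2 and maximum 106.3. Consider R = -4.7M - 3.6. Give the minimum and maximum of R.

a = -4.7 < 0, so order reverses: min(R) = a·max(M)+b = (-4.7)·106.3 + (-3.6) = -503.21; max(R) = a·min(M)+b = (-4.7)·49.2 + (-3.6) = -234.84.

min(R) = -503.21, max(R) = -234.84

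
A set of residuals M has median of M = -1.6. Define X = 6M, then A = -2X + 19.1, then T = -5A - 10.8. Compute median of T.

median of X = 6·(-1.6) = -9.6.
median of A = (-2)·(-9.6) + 19.1 = 38.3.
median of T = (-5)·38.3 + (-10.8) = -202.3.

median of T = -202.3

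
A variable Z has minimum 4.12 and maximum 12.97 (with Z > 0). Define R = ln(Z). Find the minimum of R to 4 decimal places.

ln(Z) is increasing on this domain, so min(R) comes from min(Z) = 4.12: min(R) = ln(4.12) ≈ 1.4159.

min(R) = 1.4159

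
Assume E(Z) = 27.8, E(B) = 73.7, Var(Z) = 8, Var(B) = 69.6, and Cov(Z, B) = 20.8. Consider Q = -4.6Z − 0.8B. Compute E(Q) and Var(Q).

E(Q) = -186.84, Var(Q) = 366.912

E(Q) = (-4.6)·E(Z) + (-0.8)·E(B) = (-4.6)·27.8 + (-0.8)·73.7 = -186.84.
Var(Q) = a²·Var(Z) + b²·Var(B) + 2ab·Cov(Z, B) with a = -4.6, b = -0.8.
= (-4.6)²·8 + (-0.8)²·69.6 + 2·(-4.6)·(-0.8)·20.8
= 169.28 + 44.544 + 153.088 = 366.912.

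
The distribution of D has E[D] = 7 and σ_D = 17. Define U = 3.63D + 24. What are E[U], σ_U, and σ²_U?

U = 3.63D + 24 is linear with a = 3.63, b = 24.
E[U] = a·E[D] + b = 3.63·7 + 24 = 49.41.
σ_U = |a|·σ_D = |3.63|·17 = 61.71.
σ²_D = 17² = 289.
σ²_U = a²·σ²_D = 3.63²·289 = 3808.1241 (the additive constant 24 does not affect variance).

E[U] = 49.41, σ_U = 61.71, σ²_U = 3808.1241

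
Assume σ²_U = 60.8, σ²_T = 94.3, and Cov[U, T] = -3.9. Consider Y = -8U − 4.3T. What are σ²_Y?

σ²_Y = a²·σ²_U + b²·σ²_T + 2ab·Cov[U, T] with a = -8, b = -4.3.
= (-8)²·60.8 + (-4.3)²·94.3 + 2·(-8)·(-4.3)·(-3.9)
= 3891.2 + 1743.607 + (-268.32) = 5366.487.

σ²_Y = 5366.487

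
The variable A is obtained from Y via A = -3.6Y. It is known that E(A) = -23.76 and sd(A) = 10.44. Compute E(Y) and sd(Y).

From A = -3.6Y: E(A) = a·E(Y) + b, so E(Y) = (E(A) − b)/a = (-23.76 − 0)/(-3.6) = 6.6.
sd(A) = |a|·sd(Y), so sd(Y) = 10.44/|-3.6| = 2.9.

E(Y) = 6.6, sd(Y) = 2.9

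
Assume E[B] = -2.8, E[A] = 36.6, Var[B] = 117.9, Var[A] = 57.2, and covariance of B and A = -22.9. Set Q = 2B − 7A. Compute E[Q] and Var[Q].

E[Q] = 2·E[B] + (-7)·E[A] = 2·(-2.8) + (-7)·36.6 = -261.8.
Var[Q] = a²·Var[B] + b²·Var[A] + 2ab·covariance of B and A with a = 2, b = -7.
= 2²·117.9 + (-7)²·57.2 + 2·2·(-7)·(-22.9)
= 471.6 + 2802.8 + 641.2 = 3915.6.

E[Q] = -261.8, Var[Q] = 3915.6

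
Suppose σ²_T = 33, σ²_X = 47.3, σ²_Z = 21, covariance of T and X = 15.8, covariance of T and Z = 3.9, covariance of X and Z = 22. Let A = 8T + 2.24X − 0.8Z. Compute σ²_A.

σ²_A = a²·σ²_T + b²·σ²_X + c²·σ²_Z + 2ab·covariance of T and X + 2ac·covariance of T and Z + 2bc·covariance of X and Z, with a = 8, b = 2.24, c = -0.8.
= 2112 + 237.33248 + 13.44 + 566.272 + (-49.92) + (-78.848)
= 2800.27648.

σ²_A = 2800.27648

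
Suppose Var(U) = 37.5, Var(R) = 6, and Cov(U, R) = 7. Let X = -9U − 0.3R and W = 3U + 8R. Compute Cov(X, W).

Cov(X, W) = -1537.2

By bilinearity, Cov(X, W) = ac·Var(U) + bd·Var(R) + (ad+bc)·Cov(U, R), with a=-9, b=-0.3, c=3, d=8.
ac·Var(U) = (-9)·3·37.5 = -1012.5
bd·Var(R) = (-0.3)·8·6 = -14.4
(ad+bc)·Cov(U, R) = (-72.9)·7 = -510.3
Cov(X, W) = -1012.5 + (-14.4) + (-510.3) = -1537.2.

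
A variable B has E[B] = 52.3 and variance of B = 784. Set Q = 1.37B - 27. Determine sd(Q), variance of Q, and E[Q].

Q = 1.37B - 27 is linear with a = 1.37, b = -27.
sd(B) = √784 = 28.
sd(Q) = |a|·sd(B) = |1.37|·28 = 38.36.
variance of Q = a²·variance of B = 1.37²·784 = 1471.4896 (the additive constant -27 does not affect variance).
E[Q] = a·E[B] + b = 1.37·52.3 + (-27) = 44.651.

sd(Q) = 38.36, variance of Q = 1471.4896, E[Q] = 44.651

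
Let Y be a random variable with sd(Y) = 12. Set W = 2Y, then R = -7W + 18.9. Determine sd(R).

sd(R) = 168

sd(W) = |2|·12 = 24.
sd(R) = |-7|·24 = 168.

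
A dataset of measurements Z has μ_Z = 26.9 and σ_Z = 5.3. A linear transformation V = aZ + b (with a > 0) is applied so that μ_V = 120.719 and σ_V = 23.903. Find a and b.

a = 4.51, b = -0.6

σ_V = a·σ_Z (a > 0), so a = 23.903/5.3 = 4.51.
μ_V = a·μ_Z + b, so b = 120.719 − 4.51·26.9 = -0.6.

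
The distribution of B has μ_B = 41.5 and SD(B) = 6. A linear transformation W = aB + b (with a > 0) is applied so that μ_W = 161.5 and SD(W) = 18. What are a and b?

SD(W) = a·SD(B) (a > 0), so a = 18/6 = 3.
μ_W = a·μ_B + b, so b = 161.5 − 3·41.5 = 37.

a = 3, b = 37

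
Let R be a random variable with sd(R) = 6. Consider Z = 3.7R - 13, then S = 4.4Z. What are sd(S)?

sd(S) = 97.68

sd(Z) = |3.7|·6 = 22.2.
sd(S) = |4.4|·22.2 = 97.68.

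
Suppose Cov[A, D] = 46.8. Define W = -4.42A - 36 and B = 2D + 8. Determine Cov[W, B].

Cov[W, B] = a·c·Cov[A, D] = (-4.42)·2·46.8 = -413.712. Additive constants drop out.

Cov[W, B] = -413.712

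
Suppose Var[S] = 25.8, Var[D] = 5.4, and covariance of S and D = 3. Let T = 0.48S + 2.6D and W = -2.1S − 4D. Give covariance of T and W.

covariance of T and W = -104.3064

By bilinearity, covariance of T and W = ac·Var[S] + bd·Var[D] + (ad+bc)·covariance of S and D, with a=0.48, b=2.6, c=-2.1, d=-4.
ac·Var[S] = 0.48·(-2.1)·25.8 = -26.0064
bd·Var[D] = 2.6·(-4)·5.4 = -56.16
(ad+bc)·covariance of S and D = (-7.38)·3 = -22.14
covariance of T and W = -26.0064 + (-56.16) + (-22.14) = -104.3064.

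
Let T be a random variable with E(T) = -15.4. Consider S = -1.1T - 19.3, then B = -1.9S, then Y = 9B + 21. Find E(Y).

E(S) = (-1.1)·(-15.4) + (-19.3) = -2.36.
E(B) = (-1.9)·(-2.36) = 4.484.
E(Y) = 9·4.484 + 21 = 61.356.

E(Y) = 61.356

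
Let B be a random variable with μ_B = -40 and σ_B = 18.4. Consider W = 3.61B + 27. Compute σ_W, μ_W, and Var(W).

σ_W = 66.424, μ_W = -117.4, Var(W) = 4412.147776

W = 3.61B + 27 is linear with a = 3.61, b = 27.
σ_W = |a|·σ_B = |3.61|·18.4 = 66.424.
μ_W = a·μ_B + b = 3.61·(-40) + 27 = -117.4.
Var(B) = 18.4² = 338.56.
Var(W) = a²·Var(B) = 3.61²·338.56 = 4412.147776 (the additive constant 27 does not affect variance).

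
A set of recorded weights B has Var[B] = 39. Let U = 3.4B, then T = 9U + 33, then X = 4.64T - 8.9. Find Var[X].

Var[U] = 3.4²·39 = 450.84.
Var[T] = 9²·450.84 = 36518.04.
Var[X] = 4.64²·36518.04 = 786218.793984.

Var[X] = 786218.793984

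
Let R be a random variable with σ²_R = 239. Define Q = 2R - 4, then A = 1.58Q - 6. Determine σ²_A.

σ²_Q = 2²·239 = 956.
σ²_A = 1.58²·956 = 2386.5584.

σ²_A = 2386.5584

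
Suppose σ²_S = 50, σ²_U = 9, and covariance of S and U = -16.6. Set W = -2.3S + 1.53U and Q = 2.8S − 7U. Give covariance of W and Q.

By bilinearity, covariance of W and Q = ac·σ²_S + bd·σ²_U + (ad+bc)·covariance of S and U, with a=-2.3, b=1.53, c=2.8, d=-7.
ac·σ²_S = (-2.3)·2.8·50 = -322
bd·σ²_U = 1.53·(-7)·9 = -96.39
(ad+bc)·covariance of S and U = (20.384)·(-16.6) = -338.3744
covariance of W and Q = -322 + (-96.39) + (-338.3744) = -756.7644.

covariance of W and Q = -756.7644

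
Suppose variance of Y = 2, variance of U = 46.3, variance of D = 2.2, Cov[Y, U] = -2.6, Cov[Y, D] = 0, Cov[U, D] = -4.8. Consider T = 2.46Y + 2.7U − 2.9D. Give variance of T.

variance of T = 408.7618

variance of T = a²·variance of Y + b²·variance of U + c²·variance of D + 2ab·Cov[Y, U] + 2ac·Cov[Y, D] + 2bc·Cov[U, D], with a = 2.46, b = 2.7, c = -2.9.
= 12.1032 + 337.527 + 18.502 + (-34.5384) + 0 + 75.168
= 408.7618.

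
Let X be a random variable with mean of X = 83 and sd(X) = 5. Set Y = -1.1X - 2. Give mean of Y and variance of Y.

Y = -1.1X - 2 is linear with a = -1.1, b = -2.
mean of Y = a·mean of X + b = (-1.1)·83 + (-2) = -93.3.
variance of X = 5² = 25.
variance of Y = a²·variance of X = (-1.1)²·25 = 30.25 (the additive constant -2 does not affect variance).

mean of Y = -93.3, variance of Y = 30.25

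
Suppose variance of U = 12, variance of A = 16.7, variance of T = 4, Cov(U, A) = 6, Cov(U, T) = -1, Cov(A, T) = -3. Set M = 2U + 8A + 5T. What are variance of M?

variance of M = 1148.8

variance of M = a²·variance of U + b²·variance of A + c²·variance of T + 2ab·Cov(U, A) + 2ac·Cov(U, T) + 2bc·Cov(A, T), with a = 2, b = 8, c = 5.
= 48 + 1068.8 + 100 + 192 + (-20) + (-240)
= 1148.8.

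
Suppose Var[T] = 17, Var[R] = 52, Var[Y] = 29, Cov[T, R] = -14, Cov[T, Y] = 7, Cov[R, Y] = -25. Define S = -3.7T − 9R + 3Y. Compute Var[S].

Var[S] = a²·Var[T] + b²·Var[R] + c²·Var[Y] + 2ab·Cov[T, R] + 2ac·Cov[T, Y] + 2bc·Cov[R, Y], with a = -3.7, b = -9, c = 3.
= 232.73 + 4212 + 261 + (-932.4) + (-155.4) + 1350
= 4967.93.

Var[S] = 4967.93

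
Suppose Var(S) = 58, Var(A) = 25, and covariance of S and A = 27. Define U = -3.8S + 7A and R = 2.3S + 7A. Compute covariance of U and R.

By bilinearity, covariance of U and R = ac·Var(S) + bd·Var(A) + (ad+bc)·covariance of S and A, with a=-3.8, b=7, c=2.3, d=7.
ac·Var(S) = (-3.8)·2.3·58 = -506.92
bd·Var(A) = 7·7·25 = 1225
(ad+bc)·covariance of S and A = (-10.5)·27 = -283.5
covariance of U and R = -506.92 + 1225 + (-283.5) = 434.58.

covariance of U and R = 434.58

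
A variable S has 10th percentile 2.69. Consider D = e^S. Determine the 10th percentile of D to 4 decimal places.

e^S is increasing, so P_{10}(D) = g(P_{10}(S)) ≈ 14.7317.

10th percentile of D = 14.7317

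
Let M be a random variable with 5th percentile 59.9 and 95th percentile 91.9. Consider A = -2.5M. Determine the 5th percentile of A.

Since a = -2.5 < 0 the transformation is decreasing, reversing order: the 5th percentile of A corresponds to the 95th percentile of M.
So P_{5}(A) = a·P_{95}(M) + b = (-2.5)·91.9 = -229.75.

5th percentile of A = -229.75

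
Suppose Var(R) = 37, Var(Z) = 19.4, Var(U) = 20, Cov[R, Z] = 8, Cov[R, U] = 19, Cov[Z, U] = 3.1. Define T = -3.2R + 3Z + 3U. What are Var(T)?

Var(T) = a²·Var(R) + b²·Var(Z) + c²·Var(U) + 2ab·Cov[R, Z] + 2ac·Cov[R, U] + 2bc·Cov[Z, U], with a = -3.2, b = 3, c = 3.
= 378.88 + 174.6 + 180 + (-153.6) + (-364.8) + 55.8
= 270.88.

Var(T) = 270.88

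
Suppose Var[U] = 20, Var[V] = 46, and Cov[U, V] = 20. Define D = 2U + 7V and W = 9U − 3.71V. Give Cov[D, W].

By bilinearity, Cov[D, W] = ac·Var[U] + bd·Var[V] + (ad+bc)·Cov[U, V], with a=2, b=7, c=9, d=-3.71.
ac·Var[U] = 2·9·20 = 360
bd·Var[V] = 7·(-3.71)·46 = -1194.62
(ad+bc)·Cov[U, V] = (55.58)·20 = 1111.6
Cov[D, W] = 360 + (-1194.62) + 1111.6 = 276.98.

Cov[D, W] = 276.98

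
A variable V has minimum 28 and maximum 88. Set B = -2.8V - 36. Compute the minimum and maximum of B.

min(B) = -282.4, max(B) = -114.4

a = -2.8 < 0, so order reverses: min(B) = a·max(V)+b = (-2.8)·88 + (-36) = -282.4; max(B) = a·min(V)+b = (-2.8)·28 + (-36) = -114.4.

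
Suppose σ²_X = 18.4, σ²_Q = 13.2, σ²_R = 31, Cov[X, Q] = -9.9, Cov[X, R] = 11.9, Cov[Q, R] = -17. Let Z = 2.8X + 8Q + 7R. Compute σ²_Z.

σ²_Z = 627.016

σ²_Z = a²·σ²_X + b²·σ²_Q + c²·σ²_R + 2ab·Cov[X, Q] + 2ac·Cov[X, R] + 2bc·Cov[Q, R], with a = 2.8, b = 8, c = 7.
= 144.256 + 844.8 + 1519 + (-443.52) + 466.48 + (-1904)
= 627.016.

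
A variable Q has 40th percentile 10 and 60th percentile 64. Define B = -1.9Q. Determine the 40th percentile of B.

Since a = -1.9 < 0 the transformation is decreasing, reversing order: the 40th percentile of B corresponds to the 60th percentile of Q.
So P_{40}(B) = a·P_{60}(Q) + b = (-1.9)·64 = -121.6.

40th percentile of B = -121.6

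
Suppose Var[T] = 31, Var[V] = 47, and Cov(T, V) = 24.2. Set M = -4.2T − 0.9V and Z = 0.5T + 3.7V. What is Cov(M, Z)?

By bilinearity, Cov(M, Z) = ac·Var[T] + bd·Var[V] + (ad+bc)·Cov(T, V), with a=-4.2, b=-0.9, c=0.5, d=3.7.
ac·Var[T] = (-4.2)·0.5·31 = -65.1
bd·Var[V] = (-0.9)·3.7·47 = -156.51
(ad+bc)·Cov(T, V) = (-15.99)·24.2 = -386.958
Cov(M, Z) = -65.1 + (-156.51) + (-386.958) = -608.568.

Cov(M, Z) = -608.568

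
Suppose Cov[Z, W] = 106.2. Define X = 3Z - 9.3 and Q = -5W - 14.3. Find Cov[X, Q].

Cov[X, Q] = -1593

Cov[X, Q] = a·c·Cov[Z, W] = 3·(-5)·106.2 = -1593. Additive constants drop out.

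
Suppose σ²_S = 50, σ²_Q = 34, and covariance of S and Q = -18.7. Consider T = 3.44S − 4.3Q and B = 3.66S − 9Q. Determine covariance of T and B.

By bilinearity, covariance of T and B = ac·σ²_S + bd·σ²_Q + (ad+bc)·covariance of S and Q, with a=3.44, b=-4.3, c=3.66, d=-9.
ac·σ²_S = 3.44·3.66·50 = 629.52
bd·σ²_Q = (-4.3)·(-9)·34 = 1315.8
(ad+bc)·covariance of S and Q = (-46.698)·(-18.7) = 873.2526
covariance of T and B = 629.52 + 1315.8 + 873.2526 = 2818.5726.

covariance of T and B = 2818.5726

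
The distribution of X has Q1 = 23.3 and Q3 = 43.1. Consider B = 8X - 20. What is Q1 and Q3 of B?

a = 8 > 0: Q1(B) = a·Q1(X)+b = 166.4, Q3(B) = a·Q3(X)+b = 324.8.

Q1(B) = 166.4, Q3(B) = 324.8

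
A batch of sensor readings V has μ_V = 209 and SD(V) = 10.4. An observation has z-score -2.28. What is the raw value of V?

V = μ_V + z·SD(V) = 209 + (-2.28)·10.4 = 185.288.

V = 185.288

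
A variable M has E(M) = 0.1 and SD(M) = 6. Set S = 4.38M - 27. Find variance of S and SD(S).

variance of S = 690.6384, SD(S) = 26.28

S = 4.38M - 27 is linear with a = 4.38, b = -27.
variance of M = 6² = 36.
variance of S = a²·variance of M = 4.38²·36 = 690.6384 (the additive constant -27 does not affect variance).
SD(S) = |a|·SD(M) = |4.38|·6 = 26.28.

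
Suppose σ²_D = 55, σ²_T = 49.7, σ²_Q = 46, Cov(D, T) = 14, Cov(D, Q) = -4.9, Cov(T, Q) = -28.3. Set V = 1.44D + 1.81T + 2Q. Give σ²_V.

σ²_V = a²·σ²_D + b²·σ²_T + c²·σ²_Q + 2ab·Cov(D, T) + 2ac·Cov(D, Q) + 2bc·Cov(T, Q), with a = 1.44, b = 1.81, c = 2.
= 114.048 + 162.82217 + 184 + 72.9792 + (-28.224) + (-204.892)
= 300.73337.

σ²_V = 300.73337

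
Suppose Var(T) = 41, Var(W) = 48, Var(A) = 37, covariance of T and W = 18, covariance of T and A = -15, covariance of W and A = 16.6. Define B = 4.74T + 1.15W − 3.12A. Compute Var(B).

Var(B) = a²·Var(T) + b²·Var(W) + c²·Var(A) + 2ab·covariance of T and W + 2ac·covariance of T and A + 2bc·covariance of W and A, with a = 4.74, b = 1.15, c = -3.12.
= 921.1716 + 63.48 + 360.1728 + 196.236 + 443.664 + (-119.1216)
= 1865.6028.

Var(B) = 1865.6028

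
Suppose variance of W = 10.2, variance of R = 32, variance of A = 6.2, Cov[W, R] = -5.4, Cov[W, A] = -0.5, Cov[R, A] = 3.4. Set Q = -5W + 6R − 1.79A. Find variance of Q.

variance of Q = 1668.88342

variance of Q = a²·variance of W + b²·variance of R + c²·variance of A + 2ab·Cov[W, R] + 2ac·Cov[W, A] + 2bc·Cov[R, A], with a = -5, b = 6, c = -1.79.
= 255 + 1152 + 19.86542 + 324 + (-8.95) + (-73.032)
= 1668.88342.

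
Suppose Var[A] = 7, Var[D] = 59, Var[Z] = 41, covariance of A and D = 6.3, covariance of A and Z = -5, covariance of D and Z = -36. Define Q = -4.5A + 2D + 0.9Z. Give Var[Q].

Var[Q] = 208.46

Var[Q] = a²·Var[A] + b²·Var[D] + c²·Var[Z] + 2ab·covariance of A and D + 2ac·covariance of A and Z + 2bc·covariance of D and Z, with a = -4.5, b = 2, c = 0.9.
= 141.75 + 236 + 33.21 + (-113.4) + 40.5 + (-129.6)
= 208.46.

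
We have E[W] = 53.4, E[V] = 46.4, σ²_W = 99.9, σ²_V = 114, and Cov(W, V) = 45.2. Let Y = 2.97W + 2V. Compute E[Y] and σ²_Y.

E[Y] = 2.97·E[W] + 2·E[V] = 2.97·53.4 + 2·46.4 = 251.398.
σ²_Y = a²·σ²_W + b²·σ²_V + 2ab·Cov(W, V) with a = 2.97, b = 2.
= 2.97²·99.9 + 2²·114 + 2·2.97·2·45.2
= 881.20791 + 456 + 536.976 = 1874.18391.

E[Y] = 251.398, σ²_Y = 1874.18391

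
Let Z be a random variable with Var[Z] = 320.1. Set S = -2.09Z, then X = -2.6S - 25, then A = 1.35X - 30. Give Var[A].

Var[A] = 17226.318762081

Var[S] = (-2.09)²·320.1 = 1398.22881.
Var[X] = (-2.6)²·1398.22881 = 9452.0267556.
Var[A] = 1.35²·9452.0267556 = 17226.318762081.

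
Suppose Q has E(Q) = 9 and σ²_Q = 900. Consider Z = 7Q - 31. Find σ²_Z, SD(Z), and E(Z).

Z = 7Q - 31 is linear with a = 7, b = -31.
σ²_Z = a²·σ²_Q = 7²·900 = 44100 (the additive constant -31 does not affect variance).
SD(Q) = √900 = 30.
SD(Z) = |a|·SD(Q) = |7|·30 = 210.
E(Z) = a·E(Q) + b = 7·9 + (-31) = 32.

σ²_Z = 44100, SD(Z) = 210, E(Z) = 32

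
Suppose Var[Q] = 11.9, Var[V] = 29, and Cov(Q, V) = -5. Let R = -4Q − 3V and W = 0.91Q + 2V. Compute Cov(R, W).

By bilinearity, Cov(R, W) = ac·Var[Q] + bd·Var[V] + (ad+bc)·Cov(Q, V), with a=-4, b=-3, c=0.91, d=2.
ac·Var[Q] = (-4)·0.91·11.9 = -43.316
bd·Var[V] = (-3)·2·29 = -174
(ad+bc)·Cov(Q, V) = (-10.73)·(-5) = 53.65
Cov(R, W) = -43.316 + (-174) + 53.65 = -163.666.

Cov(R, W) = -163.666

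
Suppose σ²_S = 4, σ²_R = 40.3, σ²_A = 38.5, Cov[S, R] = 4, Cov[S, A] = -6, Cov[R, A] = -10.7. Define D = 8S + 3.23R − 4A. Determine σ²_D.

σ²_D = 2159.65387

σ²_D = a²·σ²_S + b²·σ²_R + c²·σ²_A + 2ab·Cov[S, R] + 2ac·Cov[S, A] + 2bc·Cov[R, A], with a = 8, b = 3.23, c = -4.
= 256 + 420.44587 + 616 + 206.72 + 384 + 276.488
= 2159.65387.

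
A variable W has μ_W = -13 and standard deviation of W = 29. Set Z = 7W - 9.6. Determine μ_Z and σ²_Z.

Z = 7W - 9.6 is linear with a = 7, b = -9.6.
μ_Z = a·μ_W + b = 7·(-13) + (-9.6) = -100.6.
σ²_W = 29² = 841.
σ²_Z = a²·σ²_W = 7²·841 = 41209 (the additive constant -9.6 does not affect variance).

μ_Z = -100.6, σ²_Z = 41209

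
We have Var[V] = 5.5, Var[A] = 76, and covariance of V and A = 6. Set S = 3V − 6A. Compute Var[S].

Var[S] = a²·Var[V] + b²·Var[A] + 2ab·covariance of V and A with a = 3, b = -6.
= 3²·5.5 + (-6)²·76 + 2·3·(-6)·6
= 49.5 + 2736 + (-216) = 2569.5.

Var[S] = 2569.5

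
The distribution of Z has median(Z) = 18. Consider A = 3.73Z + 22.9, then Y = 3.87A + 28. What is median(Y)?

median(Y) = 376.4548

median(A) = 3.73·18 + 22.9 = 90.04.
median(Y) = 3.87·90.04 + 28 = 376.4548.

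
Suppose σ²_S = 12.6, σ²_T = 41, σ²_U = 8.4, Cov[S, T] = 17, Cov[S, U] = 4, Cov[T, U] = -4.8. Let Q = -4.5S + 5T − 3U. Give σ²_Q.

σ²_Q = 842.75

σ²_Q = a²·σ²_S + b²·σ²_T + c²·σ²_U + 2ab·Cov[S, T] + 2ac·Cov[S, U] + 2bc·Cov[T, U], with a = -4.5, b = 5, c = -3.
= 255.15 + 1025 + 75.6 + (-765) + 108 + 144
= 842.75.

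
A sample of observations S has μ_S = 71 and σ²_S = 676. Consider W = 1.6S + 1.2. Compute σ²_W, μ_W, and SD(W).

σ²_W = 1730.56, μ_W = 114.8, SD(W) = 41.6

W = 1.6S + 1.2 is linear with a = 1.6, b = 1.2.
σ²_W = a²·σ²_S = 1.6²·676 = 1730.56 (the additive constant 1.2 does not affect variance).
μ_W = a·μ_S + b = 1.6·71 + 1.2 = 114.8.
SD(S) = √676 = 26.
SD(W) = |a|·SD(S) = |1.6|·26 = 41.6.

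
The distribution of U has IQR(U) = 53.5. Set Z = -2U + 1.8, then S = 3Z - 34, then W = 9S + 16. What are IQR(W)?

IQR(Z) = |-2|·53.5 = 107.
IQR(S) = |3|·107 = 321.
IQR(W) = |9|·321 = 2889.

IQR(W) = 2889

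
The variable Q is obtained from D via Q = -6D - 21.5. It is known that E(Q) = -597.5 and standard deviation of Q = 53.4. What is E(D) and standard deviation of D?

E(D) = 96, standard deviation of D = 8.9

From Q = -6D - 21.5: E(Q) = a·E(D) + b, so E(D) = (E(Q) − b)/a = (-597.5 − (-21.5))/(-6) = 96.
standard deviation of Q = |a|·standard deviation of D, so standard deviation of D = 53.4/|-6| = 8.9.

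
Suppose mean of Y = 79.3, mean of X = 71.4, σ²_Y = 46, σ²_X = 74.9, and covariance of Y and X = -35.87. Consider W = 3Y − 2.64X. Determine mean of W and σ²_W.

mean of W = 3·mean of Y + (-2.64)·mean of X = 3·79.3 + (-2.64)·71.4 = 49.404.
σ²_W = a²·σ²_Y + b²·σ²_X + 2ab·covariance of Y and X with a = 3, b = -2.64.
= 3²·46 + (-2.64)²·74.9 + 2·3·(-2.64)·(-35.87)
= 414 + 522.02304 + 568.1808 = 1504.20384.

mean of W = 49.404, σ²_W = 1504.20384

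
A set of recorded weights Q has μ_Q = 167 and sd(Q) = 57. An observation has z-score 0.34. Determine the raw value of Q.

Q = μ_Q + z·sd(Q) = 167 + 0.34·57 = 186.38.

Q = 186.38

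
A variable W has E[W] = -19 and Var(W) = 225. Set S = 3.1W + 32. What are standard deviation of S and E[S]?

standard deviation of S = 46.5, E[S] = -26.9

S = 3.1W + 32 is linear with a = 3.1, b = 32.
standard deviation of W = √225 = 15.
standard deviation of S = |a|·standard deviation of W = |3.1|·15 = 46.5.
E[S] = a·E[W] + b = 3.1·(-19) + 32 = -26.9.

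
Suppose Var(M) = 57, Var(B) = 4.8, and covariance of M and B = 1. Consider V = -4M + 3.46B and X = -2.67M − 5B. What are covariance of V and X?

By bilinearity, covariance of V and X = ac·Var(M) + bd·Var(B) + (ad+bc)·covariance of M and B, with a=-4, b=3.46, c=-2.67, d=-5.
ac·Var(M) = (-4)·(-2.67)·57 = 608.76
bd·Var(B) = 3.46·(-5)·4.8 = -83.04
(ad+bc)·covariance of M and B = (10.7618)·1 = 10.7618
covariance of V and X = 608.76 + (-83.04) + 10.7618 = 536.4818.

covariance of V and X = 536.4818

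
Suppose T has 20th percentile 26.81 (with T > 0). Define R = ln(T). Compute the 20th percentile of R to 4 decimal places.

ln(T) is increasing, so P_{20}(R) = g(P_{20}(T)) ≈ 3.2888.

20th percentile of R = 3.2888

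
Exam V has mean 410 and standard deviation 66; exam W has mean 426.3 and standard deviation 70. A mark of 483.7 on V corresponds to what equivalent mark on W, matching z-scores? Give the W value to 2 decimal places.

W = 504.47

z = (483.7 − 410)/66 ≈ 1.1167.
W = 426.3 + z·70 = 426.3 + (483.7 − 410)·70/66 ≈ 504.47.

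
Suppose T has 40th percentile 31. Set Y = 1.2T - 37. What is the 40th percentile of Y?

Since a = 1.2 > 0 the transformation is increasing, so the 40th percentile of Y = a·(P_{40} of T) + b = 1.2·31 + (-37) = 0.2.

40th percentile of Y = 0.2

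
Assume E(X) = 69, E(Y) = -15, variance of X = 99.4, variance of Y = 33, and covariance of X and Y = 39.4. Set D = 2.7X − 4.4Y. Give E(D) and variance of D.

E(D) = 2.7·E(X) + (-4.4)·E(Y) = 2.7·69 + (-4.4)·(-15) = 252.3.
variance of D = a²·variance of X + b²·variance of Y + 2ab·covariance of X and Y with a = 2.7, b = -4.4.
= 2.7²·99.4 + (-4.4)²·33 + 2·2.7·(-4.4)·39.4
= 724.626 + 638.88 + (-936.144) = 427.362.

E(D) = 252.3, variance of D = 427.362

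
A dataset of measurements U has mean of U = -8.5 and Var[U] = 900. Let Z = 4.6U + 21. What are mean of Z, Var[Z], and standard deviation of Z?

mean of Z = -18.1, Var[Z] = 19044, standard deviation of Z = 138

Z = 4.6U + 21 is linear with a = 4.6, b = 21.
mean of Z = a·mean of U + b = 4.6·(-8.5) + 21 = -18.1.
Var[Z] = a²·Var[U] = 4.6²·900 = 19044 (the additive constant 21 does not affect variance).
standard deviation of U = √900 = 30.
standard deviation of Z = |a|·standard deviation of U = |4.6|·30 = 138.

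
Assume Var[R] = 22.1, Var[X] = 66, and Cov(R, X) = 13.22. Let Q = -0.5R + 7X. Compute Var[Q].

Var[Q] = 3146.985

Var[Q] = a²·Var[R] + b²·Var[X] + 2ab·Cov(R, X) with a = -0.5, b = 7.
= (-0.5)²·22.1 + 7²·66 + 2·(-0.5)·7·13.22
= 5.525 + 3234 + (-92.54) = 3146.985.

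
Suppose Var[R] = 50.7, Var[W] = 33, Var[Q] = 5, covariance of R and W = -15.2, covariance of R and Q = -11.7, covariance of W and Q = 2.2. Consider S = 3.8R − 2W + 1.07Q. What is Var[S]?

Var[S] = a²·Var[R] + b²·Var[W] + c²·Var[Q] + 2ab·covariance of R and W + 2ac·covariance of R and Q + 2bc·covariance of W and Q, with a = 3.8, b = -2, c = 1.07.
= 732.108 + 132 + 5.7245 + 231.04 + (-95.1444) + (-9.416)
= 996.3121.

Var[S] = 996.3121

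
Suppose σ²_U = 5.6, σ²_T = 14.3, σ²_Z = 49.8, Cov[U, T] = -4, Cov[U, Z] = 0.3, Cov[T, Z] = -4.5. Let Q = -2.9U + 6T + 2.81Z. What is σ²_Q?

σ²_Q = a²·σ²_U + b²·σ²_T + c²·σ²_Z + 2ab·Cov[U, T] + 2ac·Cov[U, Z] + 2bc·Cov[T, Z], with a = -2.9, b = 6, c = 2.81.
= 47.096 + 514.8 + 393.22578 + 139.2 + (-4.8894) + (-151.74)
= 937.69238.

σ²_Q = 937.69238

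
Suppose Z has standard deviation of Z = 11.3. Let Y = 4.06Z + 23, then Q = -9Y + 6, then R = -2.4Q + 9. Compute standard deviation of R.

standard deviation of Y = |4.06|·11.3 = 45.878.
standard deviation of Q = |-9|·45.878 = 412.902.
standard deviation of R = |-2.4|·412.902 = 990.9648.

standard deviation of R = 990.9648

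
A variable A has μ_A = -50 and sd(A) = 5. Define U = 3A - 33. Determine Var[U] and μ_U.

Var[U] = 225, μ_U = -183

U = 3A - 33 is linear with a = 3, b = -33.
Var[A] = 5² = 25.
Var[U] = a²·Var[A] = 3²·25 = 225 (the additive constant -33 does not affect variance).
μ_U = a·μ_A + b = 3·(-50) + (-33) = -183.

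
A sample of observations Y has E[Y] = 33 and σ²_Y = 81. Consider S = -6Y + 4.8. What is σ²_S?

σ²_S = 2916

S = -6Y + 4.8 is linear with a = -6, b = 4.8.
σ²_S = a²·σ²_Y = (-6)²·81 = 2916 (the additive constant 4.8 does not affect variance).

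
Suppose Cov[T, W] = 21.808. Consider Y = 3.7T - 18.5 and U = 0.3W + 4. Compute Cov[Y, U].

Cov[Y, U] = 24.20688

Cov[Y, U] = a·c·Cov[T, W] = 3.7·0.3·21.808 = 24.20688. Additive constants drop out.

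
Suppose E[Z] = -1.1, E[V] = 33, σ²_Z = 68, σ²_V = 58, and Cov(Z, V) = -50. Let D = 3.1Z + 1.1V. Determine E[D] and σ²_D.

E[D] = 3.1·E[Z] + 1.1·E[V] = 3.1·(-1.1) + 1.1·33 = 32.89.
σ²_D = a²·σ²_Z + b²·σ²_V + 2ab·Cov(Z, V) with a = 3.1, b = 1.1.
= 3.1²·68 + 1.1²·58 + 2·3.1·1.1·(-50)
= 653.48 + 70.18 + (-341) = 382.66.

E[D] = 32.89, σ²_D = 382.66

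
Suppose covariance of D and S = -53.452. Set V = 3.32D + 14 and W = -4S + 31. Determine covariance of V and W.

covariance of V and W = a·c·covariance of D and S = 3.32·(-4)·(-53.452) = 709.84256. Additive constants drop out.

covariance of V and W = 709.84256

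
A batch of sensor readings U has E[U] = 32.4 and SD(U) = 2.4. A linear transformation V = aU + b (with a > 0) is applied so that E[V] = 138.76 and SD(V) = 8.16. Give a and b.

SD(V) = a·SD(U) (a > 0), so a = 8.16/2.4 = 3.4.
E[V] = a·E[U] + b, so b = 138.76 − 3.4·32.4 = 28.6.

a = 3.4, b = 28.6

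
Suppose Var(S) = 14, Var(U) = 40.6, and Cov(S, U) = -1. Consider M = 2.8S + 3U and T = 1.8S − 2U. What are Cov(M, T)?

By bilinearity, Cov(M, T) = ac·Var(S) + bd·Var(U) + (ad+bc)·Cov(S, U), with a=2.8, b=3, c=1.8, d=-2.
ac·Var(S) = 2.8·1.8·14 = 70.56
bd·Var(U) = 3·(-2)·40.6 = -243.6
(ad+bc)·Cov(S, U) = (-0.2)·(-1) = 0.2
Cov(M, T) = 70.56 + (-243.6) + 0.2 = -172.84.

Cov(M, T) = -172.84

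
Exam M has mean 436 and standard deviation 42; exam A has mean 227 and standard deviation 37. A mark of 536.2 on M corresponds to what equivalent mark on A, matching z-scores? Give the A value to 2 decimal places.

A = 315.27

z = (536.2 − 436)/42 ≈ 2.3857.
A = 227 + z·37 = 227 + (536.2 − 436)·37/42 ≈ 315.27.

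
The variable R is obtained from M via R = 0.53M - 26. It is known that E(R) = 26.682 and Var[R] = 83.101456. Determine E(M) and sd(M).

E(M) = 99.4, sd(M) = 17.2

From R = 0.53M - 26: E(R) = a·E(M) + b, so E(M) = (E(R) − b)/a = (26.682 − (-26))/0.53 = 99.4.
sd(R) = √83.101456 = 9.116.
sd(R) = |a|·sd(M), so sd(M) = 9.116/|0.53| = 17.2.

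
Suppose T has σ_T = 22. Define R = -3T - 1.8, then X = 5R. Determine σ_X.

σ_X = 330

σ_R = |-3|·22 = 66.
σ_X = |5|·66 = 330.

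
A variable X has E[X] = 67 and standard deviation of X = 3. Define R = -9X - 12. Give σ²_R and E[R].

σ²_R = 729, E[R] = -615

R = -9X - 12 is linear with a = -9, b = -12.
σ²_X = 3² = 9.
σ²_R = a²·σ²_X = (-9)²·9 = 729 (the additive constant -12 does not affect variance).
E[R] = a·E[X] + b = (-9)·67 + (-12) = -615.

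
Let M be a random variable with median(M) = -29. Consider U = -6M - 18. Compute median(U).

median(U) = 156

A linear map preserves order up to sign, so median(U) = a·median(M) + b = (-6)·(-29) + (-18) = 156.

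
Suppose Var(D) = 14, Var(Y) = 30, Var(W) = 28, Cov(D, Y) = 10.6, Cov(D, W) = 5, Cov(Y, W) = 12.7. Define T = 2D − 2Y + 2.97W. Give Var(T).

Var(T) = a²·Var(D) + b²·Var(Y) + c²·Var(W) + 2ab·Cov(D, Y) + 2ac·Cov(D, W) + 2bc·Cov(Y, W), with a = 2, b = -2, c = 2.97.
= 56 + 120 + 246.9852 + (-84.8) + 59.4 + (-150.876)
= 246.7092.

Var(T) = 246.7092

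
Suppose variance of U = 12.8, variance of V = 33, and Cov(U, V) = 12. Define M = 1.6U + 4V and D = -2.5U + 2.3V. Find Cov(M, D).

Cov(M, D) = 176.56

By bilinearity, Cov(M, D) = ac·variance of U + bd·variance of V + (ad+bc)·Cov(U, V), with a=1.6, b=4, c=-2.5, d=2.3.
ac·variance of U = 1.6·(-2.5)·12.8 = -51.2
bd·variance of V = 4·2.3·33 = 303.6
(ad+bc)·Cov(U, V) = (-6.32)·12 = -75.84
Cov(M, D) = -51.2 + 303.6 + (-75.84) = 176.56.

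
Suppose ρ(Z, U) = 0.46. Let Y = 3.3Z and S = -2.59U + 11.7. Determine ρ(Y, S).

ρ(Y, S) = -0.46

Linear rescalings preserve |correlation|; the slopes 3.3 and -2.59 have opposite signs, so the correlation flips sign: ρ(Y, S) = −ρ(Z, U) = -0.46.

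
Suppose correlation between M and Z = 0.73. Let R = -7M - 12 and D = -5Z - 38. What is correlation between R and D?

correlation between R and D = 0.73

Linear rescalings preserve correlation up to sign; here the slopes -7 and -5 have the same sign, so correlation between R and D = correlation between M and Z = 0.73.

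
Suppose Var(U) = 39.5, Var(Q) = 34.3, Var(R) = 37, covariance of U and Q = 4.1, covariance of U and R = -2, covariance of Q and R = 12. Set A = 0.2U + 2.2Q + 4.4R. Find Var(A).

Var(A) = a²·Var(U) + b²·Var(Q) + c²·Var(R) + 2ab·covariance of U and Q + 2ac·covariance of U and R + 2bc·covariance of Q and R, with a = 0.2, b = 2.2, c = 4.4.
= 1.58 + 166.012 + 716.32 + 3.608 + (-3.52) + 232.32
= 1116.32.

Var(A) = 1116.32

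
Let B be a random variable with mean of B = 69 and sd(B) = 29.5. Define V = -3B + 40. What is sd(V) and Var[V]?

V = -3B + 40 is linear with a = -3, b = 40.
sd(V) = |a|·sd(B) = |-3|·29.5 = 88.5.
Var[B] = 29.5² = 870.25.
Var[V] = a²·Var[B] = (-3)²·870.25 = 7832.25 (the additive constant 40 does not affect variance).

sd(V) = 88.5, Var[V] = 7832.25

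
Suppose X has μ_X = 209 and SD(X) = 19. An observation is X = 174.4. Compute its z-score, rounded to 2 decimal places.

z = (X − μ_X) / SD(X) = (174.4 − 209) / 19 ≈ -1.82.

z = -1.82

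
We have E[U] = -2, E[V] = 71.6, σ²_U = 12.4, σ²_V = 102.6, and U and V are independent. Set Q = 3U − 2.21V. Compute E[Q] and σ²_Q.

E[Q] = -164.236, σ²_Q = 612.70866

E[Q] = 3·E[U] + (-2.21)·E[V] = 3·(-2) + (-2.21)·71.6 = -164.236.
σ²_Q = a²·σ²_U + b²·σ²_V + 2ab·covariance of U and V with a = 3, b = -2.21.
Independence gives covariance of U and V = 0.
= 3²·12.4 + (-2.21)²·102.6 + 2·3·(-2.21)·0
= 111.6 + 501.10866 + 0 = 612.70866.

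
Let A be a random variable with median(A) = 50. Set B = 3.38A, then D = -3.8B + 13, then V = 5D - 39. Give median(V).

median(B) = 3.38·50 = 169.
median(D) = (-3.8)·169 + 13 = -629.2.
median(V) = 5·(-629.2) + (-39) = -3185.

median(V) = -3185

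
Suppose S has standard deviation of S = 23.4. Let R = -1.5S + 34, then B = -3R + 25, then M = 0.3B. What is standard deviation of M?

standard deviation of M = 31.59

standard deviation of R = |-1.5|·23.4 = 35.1.
standard deviation of B = |-3|·35.1 = 105.3.
standard deviation of M = |0.3|·105.3 = 31.59.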